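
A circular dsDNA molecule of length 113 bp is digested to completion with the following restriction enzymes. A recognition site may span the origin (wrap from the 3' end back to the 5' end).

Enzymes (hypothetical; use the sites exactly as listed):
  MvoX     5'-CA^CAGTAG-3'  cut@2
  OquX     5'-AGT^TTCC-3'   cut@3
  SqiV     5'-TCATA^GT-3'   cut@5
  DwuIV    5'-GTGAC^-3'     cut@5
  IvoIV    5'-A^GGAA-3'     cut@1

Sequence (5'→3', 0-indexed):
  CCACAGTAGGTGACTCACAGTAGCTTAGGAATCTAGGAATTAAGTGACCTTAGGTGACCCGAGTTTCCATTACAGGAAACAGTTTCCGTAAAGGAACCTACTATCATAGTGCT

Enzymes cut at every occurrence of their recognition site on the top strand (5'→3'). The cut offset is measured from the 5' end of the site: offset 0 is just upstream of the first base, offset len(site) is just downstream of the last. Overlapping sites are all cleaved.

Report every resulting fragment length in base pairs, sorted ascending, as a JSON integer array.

[3,6,8,8,9,9,10,10,10,11,13,16]

Site scan:
  MvoX (CACAGTAG, off=2): starts [1, 15] → cuts [3, 17]
  OquX (AGTTTCC, off=3): starts [61, 80] → cuts [64, 83]
  SqiV (TCATAGT, off=5): starts [103] → cuts [108]
  DwuIV (GTGAC, off=5): starts [9, 43, 53] → cuts [14, 48, 58]
  IvoIV (AGGAA, off=1): starts [26, 34, 73, 91] → cuts [27, 35, 74, 92]

Pooled cuts: [3, 14, 17, 27, 35, 48, 58, 64, 74, 83, 92, 108]

Fragments:
  3→14: 11 bp
  14→17: 3 bp
  17→27: 10 bp
  27→35: 8 bp
  35→48: 13 bp
  48→58: 10 bp
  58→64: 6 bp
  64→74: 10 bp
  74→83: 9 bp
  83→92: 9 bp
  92→108: 16 bp
  108→3 (wrap): 113-108+3 = 8 bp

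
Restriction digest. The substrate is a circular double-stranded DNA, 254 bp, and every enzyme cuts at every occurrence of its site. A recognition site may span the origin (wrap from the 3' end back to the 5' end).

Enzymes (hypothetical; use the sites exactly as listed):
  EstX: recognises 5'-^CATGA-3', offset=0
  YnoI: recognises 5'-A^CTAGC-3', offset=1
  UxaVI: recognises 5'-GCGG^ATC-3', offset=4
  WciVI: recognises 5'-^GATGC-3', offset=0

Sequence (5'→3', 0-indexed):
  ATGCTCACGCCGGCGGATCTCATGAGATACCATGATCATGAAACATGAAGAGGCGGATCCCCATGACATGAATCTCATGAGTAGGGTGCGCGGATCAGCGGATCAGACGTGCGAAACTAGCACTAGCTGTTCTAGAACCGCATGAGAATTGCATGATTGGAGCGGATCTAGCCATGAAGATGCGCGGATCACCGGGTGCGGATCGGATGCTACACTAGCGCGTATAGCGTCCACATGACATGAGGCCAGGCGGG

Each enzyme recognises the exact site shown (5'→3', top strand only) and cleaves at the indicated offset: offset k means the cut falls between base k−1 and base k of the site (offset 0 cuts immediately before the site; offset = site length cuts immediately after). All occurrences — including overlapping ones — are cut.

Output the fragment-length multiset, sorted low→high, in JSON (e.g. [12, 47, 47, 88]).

[4,4,5,5,5,6,6,6,7,7,8,9,9,9,10,11,13,14,14,15,15,17,18,18,19]

Scan for sites:
  EstX CATGA/0: at [20, 30, 36, 43, 61, 66, 75, 140, 151, 172, 233, 238] ⇒ [20, 30, 36, 43, 61, 66, 75, 140, 151, 172, 233, 238]
  YnoI ACTAGC/1: at [115, 121, 213] ⇒ [116, 122, 214]
  UxaVI GCGGATC/4: at [12, 52, 89, 97, 161, 183, 197] ⇒ [16, 56, 93, 101, 165, 187, 201]
  WciVI GATGC/0: at [178, 205, 253] ⇒ [178, 205, 253]

All cut coordinates (distinct, sorted): [16, 20, 30, 36, 43, 56, 61, 66, 75, 93, 101, 116, 122, 140, 151, 165, 172, 178, 187, 201, 205, 214, 233, 238, 253]

Fragment lengths:
  16→20: 4 bp
  20→30: 10 bp
  30→36: 6 bp
  36→43: 7 bp
  43→56: 13 bp
  56→61: 5 bp
  61→66: 5 bp
  66→75: 9 bp
  75→93: 18 bp
  93→101: 8 bp
  101→116: 15 bp
  116→122: 6 bp
  122→140: 18 bp
  140→151: 11 bp
  151→165: 14 bp
  165→172: 7 bp
  172→178: 6 bp
  178→187: 9 bp
  187→201: 14 bp
  201→205: 4 bp
  205→214: 9 bp
  214→233: 19 bp
  233→238: 5 bp
  238→253: 15 bp
  253→16 (wrap): 254-253+16 = 17 bp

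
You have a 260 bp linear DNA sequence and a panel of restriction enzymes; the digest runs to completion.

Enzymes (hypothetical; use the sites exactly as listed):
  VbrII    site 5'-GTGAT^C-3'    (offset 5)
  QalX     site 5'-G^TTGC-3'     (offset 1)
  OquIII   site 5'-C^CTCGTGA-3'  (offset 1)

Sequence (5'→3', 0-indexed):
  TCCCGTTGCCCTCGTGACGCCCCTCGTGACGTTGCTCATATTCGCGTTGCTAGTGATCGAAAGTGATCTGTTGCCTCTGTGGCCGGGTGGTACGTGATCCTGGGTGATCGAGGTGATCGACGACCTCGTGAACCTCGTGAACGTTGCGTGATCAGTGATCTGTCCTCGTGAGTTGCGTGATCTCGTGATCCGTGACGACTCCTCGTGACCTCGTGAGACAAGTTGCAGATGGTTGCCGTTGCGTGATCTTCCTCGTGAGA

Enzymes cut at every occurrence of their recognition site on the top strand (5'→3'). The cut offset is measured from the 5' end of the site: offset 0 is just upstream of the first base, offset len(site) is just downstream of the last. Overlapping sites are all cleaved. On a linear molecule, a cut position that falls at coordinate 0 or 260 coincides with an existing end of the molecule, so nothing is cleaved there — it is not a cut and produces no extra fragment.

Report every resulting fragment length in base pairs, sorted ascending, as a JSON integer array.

Per-enzyme occurrences:
  VbrII GTGATC/5: at [52, 62, 93, 103, 112, 147, 154, 176, 184, 242] ⇒ [57, 67, 98, 108, 117, 152, 159, 181, 189, 247]
  QalX GTTGC/1: at [4, 30, 45, 69, 142, 171, 221, 231, 237] ⇒ [5, 31, 46, 70, 143, 172, 222, 232, 238]
  OquIII CCTCGTGA/1: at [9, 21, 123, 132, 163, 200, 208, 250] ⇒ [10, 22, 124, 133, 164, 201, 209, 251]

Pooled cuts: [5, 10, 22, 31, 46, 57, 67, 70, 98, 108, 117, 124, 133, 143, 152, 159, 164, 172, 181, 189, 201, 209, 222, 232, 238, 247, 251]

Fragments:
  [0,5): 5 bp
  [5,10): 5 bp
  [10,22): 12 bp
  [22,31): 9 bp
  [31,46): 15 bp
  [46,57): 11 bp
  [57,67): 10 bp
  [67,70): 3 bp
  [70,98): 28 bp
  [98,108): 10 bp
  [108,117): 9 bp
  [117,124): 7 bp
  [124,133): 9 bp
  [133,143): 10 bp
  [143,152): 9 bp
  [152,159): 7 bp
  [159,164): 5 bp
  [164,172): 8 bp
  [172,181): 9 bp
  [181,189): 8 bp
  [189,201): 12 bp
  [201,209): 8 bp
  [209,222): 13 bp
  [222,232): 10 bp
  [232,238): 6 bp
  [238,247): 9 bp
  [247,251): 4 bp
  [251,260): 9 bp

[3,4,5,5,5,6,7,7,8,8,8,9,9,9,9,9,9,9,10,10,10,10,11,12,12,13,15,28]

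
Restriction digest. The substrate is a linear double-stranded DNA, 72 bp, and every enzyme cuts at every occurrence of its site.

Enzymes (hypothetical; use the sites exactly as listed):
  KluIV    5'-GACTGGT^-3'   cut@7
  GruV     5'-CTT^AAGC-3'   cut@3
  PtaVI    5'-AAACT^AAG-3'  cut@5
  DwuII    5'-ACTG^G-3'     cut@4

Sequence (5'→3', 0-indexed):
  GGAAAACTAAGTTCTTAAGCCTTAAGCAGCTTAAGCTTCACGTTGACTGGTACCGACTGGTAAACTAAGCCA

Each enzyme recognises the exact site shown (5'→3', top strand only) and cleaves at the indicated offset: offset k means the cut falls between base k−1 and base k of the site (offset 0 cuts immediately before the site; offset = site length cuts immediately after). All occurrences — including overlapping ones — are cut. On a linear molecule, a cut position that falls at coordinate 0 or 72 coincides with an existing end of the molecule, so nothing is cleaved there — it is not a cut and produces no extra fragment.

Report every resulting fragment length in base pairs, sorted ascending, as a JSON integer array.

Per-enzyme occurrences:
  KluIV GACTGGT/7: at [44, 54] ⇒ [51, 61]
  GruV CTTAAGC/3: at [13, 20, 29] ⇒ [16, 23, 32]
  PtaVI AAACTAAG/5: at [3, 61] ⇒ [8, 66]
  DwuII ACTGG/4: at [45, 55] ⇒ [49, 59]

Pooled cuts: [8, 16, 23, 32, 49, 51, 59, 61, 66]

Fragments:
  [0,8): 8 bp
  [8,16): 8 bp
  [16,23): 7 bp
  [23,32): 9 bp
  [32,49): 17 bp
  [49,51): 2 bp
  [51,59): 8 bp
  [59,61): 2 bp
  [61,66): 5 bp
  [66,72): 6 bp

[2,2,5,6,7,8,8,8,9,17]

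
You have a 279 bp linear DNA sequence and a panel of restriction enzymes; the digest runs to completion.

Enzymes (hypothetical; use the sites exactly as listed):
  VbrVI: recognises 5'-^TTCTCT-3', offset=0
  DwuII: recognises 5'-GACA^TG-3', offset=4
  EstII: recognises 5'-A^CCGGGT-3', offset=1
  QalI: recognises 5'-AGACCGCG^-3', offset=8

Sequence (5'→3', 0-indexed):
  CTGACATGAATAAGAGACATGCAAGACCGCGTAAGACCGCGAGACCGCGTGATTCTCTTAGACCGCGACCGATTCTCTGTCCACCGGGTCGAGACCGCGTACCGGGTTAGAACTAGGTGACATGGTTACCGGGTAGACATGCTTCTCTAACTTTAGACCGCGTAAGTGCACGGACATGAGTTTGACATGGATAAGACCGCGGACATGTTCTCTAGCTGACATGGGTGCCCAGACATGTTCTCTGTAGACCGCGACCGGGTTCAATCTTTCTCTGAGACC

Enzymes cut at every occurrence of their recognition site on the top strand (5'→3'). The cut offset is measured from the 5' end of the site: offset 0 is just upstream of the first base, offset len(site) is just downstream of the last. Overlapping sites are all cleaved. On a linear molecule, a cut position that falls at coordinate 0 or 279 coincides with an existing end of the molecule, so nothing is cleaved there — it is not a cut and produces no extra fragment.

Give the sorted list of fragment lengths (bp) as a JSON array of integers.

[1,2,2,2,3,3,4,5,6,6,8,10,11,11,11,12,12,13,13,14,14,14,14,15,16,16,20,21]

Per-enzyme occurrences:
  VbrVI (TTCTCT, off=0): starts [52, 72, 142, 207, 237, 267] → cuts [52, 72, 142, 207, 237, 267]
  DwuII (GACATG, off=4): starts [2, 15, 118, 135, 172, 183, 201, 217, 231] → cuts [6, 19, 122, 139, 176, 187, 205, 221, 235]
  EstII (ACCGGGT, off=1): starts [82, 100, 127, 253] → cuts [83, 101, 128, 254]
  QalI (AGACCGCG, off=8): starts [23, 33, 41, 59, 91, 154, 193, 245] → cuts [31, 41, 49, 67, 99, 162, 201, 253]

Pooled cuts: [6, 19, 31, 41, 49, 52, 67, 72, 83, 99, 101, 122, 128, 139, 142, 162, 176, 187, 201, 205, 207, 221, 235, 237, 253, 254, 267]

Fragment lengths:
  [0,6): 6 bp
  [6,19): 13 bp
  [19,31): 12 bp
  [31,41): 10 bp
  [41,49): 8 bp
  [49,52): 3 bp
  [52,67): 15 bp
  [67,72): 5 bp
  [72,83): 11 bp
  [83,99): 16 bp
  [99,101): 2 bp
  [101,122): 21 bp
  [122,128): 6 bp
  [128,139): 11 bp
  [139,142): 3 bp
  [142,162): 20 bp
  [162,176): 14 bp
  [176,187): 11 bp
  [187,201): 14 bp
  [201,205): 4 bp
  [205,207): 2 bp
  [207,221): 14 bp
  [221,235): 14 bp
  [235,237): 2 bp
  [237,253): 16 bp
  [253,254): 1 bp
  [254,267): 13 bp
  [267,279): 12 bp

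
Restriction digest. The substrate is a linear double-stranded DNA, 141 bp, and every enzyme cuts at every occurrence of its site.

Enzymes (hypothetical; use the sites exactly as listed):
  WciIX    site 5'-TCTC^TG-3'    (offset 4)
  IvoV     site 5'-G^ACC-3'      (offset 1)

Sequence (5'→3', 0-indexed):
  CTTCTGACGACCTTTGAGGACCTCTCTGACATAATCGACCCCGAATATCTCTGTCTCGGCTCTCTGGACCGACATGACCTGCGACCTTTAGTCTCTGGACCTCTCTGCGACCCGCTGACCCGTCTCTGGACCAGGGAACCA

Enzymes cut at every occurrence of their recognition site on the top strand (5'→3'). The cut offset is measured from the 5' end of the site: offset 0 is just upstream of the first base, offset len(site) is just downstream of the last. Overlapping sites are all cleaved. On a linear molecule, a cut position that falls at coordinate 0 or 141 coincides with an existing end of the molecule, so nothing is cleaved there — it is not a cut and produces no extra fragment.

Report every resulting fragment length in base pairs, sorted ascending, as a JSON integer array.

Site scan:
  WciIX TCTCTG/4: at [22, 47, 60, 91, 101, 122] ⇒ [26, 51, 64, 95, 105, 126]
  IvoV GACC/1: at [8, 18, 36, 66, 75, 82, 97, 108, 116, 128] ⇒ [9, 19, 37, 67, 76, 83, 98, 109, 117, 129]

All cut coordinates (distinct, sorted): [9, 19, 26, 37, 51, 64, 67, 76, 83, 95, 98, 105, 109, 117, 126, 129]

Fragment lengths:
  [0,9): 9 bp
  [9,19): 10 bp
  [19,26): 7 bp
  [26,37): 11 bp
  [37,51): 14 bp
  [51,64): 13 bp
  [64,67): 3 bp
  [67,76): 9 bp
  [76,83): 7 bp
  [83,95): 12 bp
  [95,98): 3 bp
  [98,105): 7 bp
  [105,109): 4 bp
  [109,117): 8 bp
  [117,126): 9 bp
  [126,129): 3 bp
  [129,141): 12 bp

[3,3,3,4,7,7,7,8,9,9,9,10,11,12,12,13,14]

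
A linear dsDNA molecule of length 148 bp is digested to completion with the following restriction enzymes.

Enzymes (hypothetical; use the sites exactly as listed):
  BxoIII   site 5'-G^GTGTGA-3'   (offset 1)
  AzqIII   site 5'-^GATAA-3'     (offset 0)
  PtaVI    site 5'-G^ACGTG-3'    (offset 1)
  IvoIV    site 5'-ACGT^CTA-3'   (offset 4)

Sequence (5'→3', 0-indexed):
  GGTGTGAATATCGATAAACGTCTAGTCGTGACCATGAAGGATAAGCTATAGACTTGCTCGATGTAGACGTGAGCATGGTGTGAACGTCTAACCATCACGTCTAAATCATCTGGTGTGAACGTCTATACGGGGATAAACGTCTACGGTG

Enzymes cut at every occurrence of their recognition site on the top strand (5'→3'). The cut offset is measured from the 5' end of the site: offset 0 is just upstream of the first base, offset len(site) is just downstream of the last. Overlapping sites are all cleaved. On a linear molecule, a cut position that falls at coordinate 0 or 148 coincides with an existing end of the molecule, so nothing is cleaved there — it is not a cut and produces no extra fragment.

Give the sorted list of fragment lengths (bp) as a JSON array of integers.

[1,8,9,9,9,10,10,11,11,12,13,18,27]

Site scan:
  BxoIII GGTGTGA/1: at [0, 76, 111] ⇒ [1, 77, 112]
  AzqIII GATAA/0: at [12, 39, 131] ⇒ [12, 39, 131]
  PtaVI GACGTG/1: at [65] ⇒ [66]
  IvoIV ACGTCTA/4: at [17, 83, 96, 118, 136] ⇒ [21, 87, 100, 122, 140]

All cut coordinates (distinct, sorted): [1, 12, 21, 39, 66, 77, 87, 100, 112, 122, 131, 140]

Fragments:
  [0,1): 1 bp
  [1,12): 11 bp
  [12,21): 9 bp
  [21,39): 18 bp
  [39,66): 27 bp
  [66,77): 11 bp
  [77,87): 10 bp
  [87,100): 13 bp
  [100,112): 12 bp
  [112,122): 10 bp
  [122,131): 9 bp
  [131,140): 9 bp
  [140,148): 8 bp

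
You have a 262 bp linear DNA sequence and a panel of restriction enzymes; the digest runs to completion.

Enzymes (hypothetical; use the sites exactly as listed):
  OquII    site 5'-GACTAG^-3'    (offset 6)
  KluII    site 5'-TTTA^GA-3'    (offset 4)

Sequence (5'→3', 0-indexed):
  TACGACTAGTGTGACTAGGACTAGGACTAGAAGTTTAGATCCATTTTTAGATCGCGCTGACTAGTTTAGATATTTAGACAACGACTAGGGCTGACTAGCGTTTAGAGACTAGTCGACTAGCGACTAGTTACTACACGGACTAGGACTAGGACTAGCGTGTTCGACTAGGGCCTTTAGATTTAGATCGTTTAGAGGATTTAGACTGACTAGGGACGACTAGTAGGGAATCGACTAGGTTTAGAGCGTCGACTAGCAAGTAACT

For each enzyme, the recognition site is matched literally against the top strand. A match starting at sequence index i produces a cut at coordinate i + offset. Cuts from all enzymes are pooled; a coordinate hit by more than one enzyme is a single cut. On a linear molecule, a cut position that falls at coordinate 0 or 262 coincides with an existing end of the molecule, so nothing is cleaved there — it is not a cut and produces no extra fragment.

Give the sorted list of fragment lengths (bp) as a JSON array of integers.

[4,5,6,6,6,6,6,6,7,7,8,8,8,8,9,9,9,9,9,10,10,10,12,12,13,13,15,15,16]

Site scan:
  OquII (GACTAG, off=6): starts [3, 12, 18, 24, 58, 82, 92, 106, 114, 121, 137, 143, 149, 162, 204, 214, 229, 247] → cuts [9, 18, 24, 30, 64, 88, 98, 112, 120, 127, 143, 149, 155, 168, 210, 220, 235, 253]
  KluII (TTTAGA, off=4): starts [33, 45, 64, 72, 100, 172, 178, 187, 196, 236] → cuts [37, 49, 68, 76, 104, 176, 182, 191, 200, 240]

All cut coordinates (distinct, sorted): [9, 18, 24, 30, 37, 49, 64, 68, 76, 88, 98, 104, 112, 120, 127, 143, 149, 155, 168, 176, 182, 191, 200, 210, 220, 235, 240, 253]

Fragments:
  [0,9): 9 bp
  [9,18): 9 bp
  [18,24): 6 bp
  [24,30): 6 bp
  [30,37): 7 bp
  [37,49): 12 bp
  [49,64): 15 bp
  [64,68): 4 bp
  [68,76): 8 bp
  [76,88): 12 bp
  [88,98): 10 bp
  [98,104): 6 bp
  [104,112): 8 bp
  [112,120): 8 bp
  [120,127): 7 bp
  [127,143): 16 bp
  [143,149): 6 bp
  [149,155): 6 bp
  [155,168): 13 bp
  [168,176): 8 bp
  [176,182): 6 bp
  [182,191): 9 bp
  [191,200): 9 bp
  [200,210): 10 bp
  [210,220): 10 bp
  [220,235): 15 bp
  [235,240): 5 bp
  [240,253): 13 bp
  [253,262): 9 bp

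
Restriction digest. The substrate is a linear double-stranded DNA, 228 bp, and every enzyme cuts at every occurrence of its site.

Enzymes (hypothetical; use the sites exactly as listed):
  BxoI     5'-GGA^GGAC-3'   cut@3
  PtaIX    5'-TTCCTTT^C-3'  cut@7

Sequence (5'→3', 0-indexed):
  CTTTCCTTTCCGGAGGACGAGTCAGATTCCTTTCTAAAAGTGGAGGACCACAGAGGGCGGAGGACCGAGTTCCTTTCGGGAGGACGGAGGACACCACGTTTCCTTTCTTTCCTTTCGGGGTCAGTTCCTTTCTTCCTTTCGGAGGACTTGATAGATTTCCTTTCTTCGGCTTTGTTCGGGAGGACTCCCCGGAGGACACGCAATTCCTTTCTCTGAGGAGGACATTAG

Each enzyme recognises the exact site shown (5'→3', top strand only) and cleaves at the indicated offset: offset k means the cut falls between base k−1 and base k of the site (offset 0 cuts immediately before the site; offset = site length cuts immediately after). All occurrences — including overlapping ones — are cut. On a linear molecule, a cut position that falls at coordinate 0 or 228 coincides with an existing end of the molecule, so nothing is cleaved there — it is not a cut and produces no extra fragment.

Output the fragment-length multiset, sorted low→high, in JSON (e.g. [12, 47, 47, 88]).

Per-enzyme occurrences:
  BxoI (GGAGGAC, off=3): starts [11, 41, 58, 78, 85, 140, 178, 190, 216] → cuts [14, 44, 61, 81, 88, 143, 181, 193, 219]
  PtaIX (TTCCTTTC, off=7): starts [2, 26, 69, 99, 108, 124, 132, 156, 203] → cuts [9, 33, 76, 106, 115, 131, 139, 163, 210]

Pooled cuts: [9, 14, 33, 44, 61, 76, 81, 88, 106, 115, 131, 139, 143, 163, 181, 193, 210, 219]

Fragments:
  [0,9): 9 bp
  [9,14): 5 bp
  [14,33): 19 bp
  [33,44): 11 bp
  [44,61): 17 bp
  [61,76): 15 bp
  [76,81): 5 bp
  [81,88): 7 bp
  [88,106): 18 bp
  [106,115): 9 bp
  [115,131): 16 bp
  [131,139): 8 bp
  [139,143): 4 bp
  [143,163): 20 bp
  [163,181): 18 bp
  [181,193): 12 bp
  [193,210): 17 bp
  [210,219): 9 bp
  [219,228): 9 bp

[4,5,5,7,8,9,9,9,9,11,12,15,16,17,17,18,18,19,20]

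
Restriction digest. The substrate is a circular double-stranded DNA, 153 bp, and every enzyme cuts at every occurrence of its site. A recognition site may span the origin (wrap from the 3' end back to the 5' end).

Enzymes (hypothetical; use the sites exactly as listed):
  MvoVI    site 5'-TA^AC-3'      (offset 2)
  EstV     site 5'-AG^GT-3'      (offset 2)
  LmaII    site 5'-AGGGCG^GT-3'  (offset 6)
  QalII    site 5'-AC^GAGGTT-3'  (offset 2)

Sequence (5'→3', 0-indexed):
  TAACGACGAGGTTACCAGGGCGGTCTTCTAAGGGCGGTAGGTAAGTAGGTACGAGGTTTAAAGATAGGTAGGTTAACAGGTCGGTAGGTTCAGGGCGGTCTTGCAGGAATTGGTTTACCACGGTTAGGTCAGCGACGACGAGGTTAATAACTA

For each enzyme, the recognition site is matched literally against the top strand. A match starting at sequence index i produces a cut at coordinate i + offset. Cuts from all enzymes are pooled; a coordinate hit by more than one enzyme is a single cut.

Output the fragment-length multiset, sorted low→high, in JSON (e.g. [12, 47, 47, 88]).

[3,3,3,4,4,4,4,4,5,6,7,8,8,10,12,12,12,14,30]

Per-enzyme occurrences:
  MvoVI TAAC/2: at [0, 73, 147] ⇒ [2, 75, 149]
  EstV AGGT/2: at [8, 38, 46, 53, 65, 69, 77, 85, 125, 140] ⇒ [10, 40, 48, 55, 67, 71, 79, 87, 127, 142]
  LmaII AGGGCGGT/6: at [16, 30, 91] ⇒ [22, 36, 97]
  QalII ACGAGGTT/2: at [5, 50, 137] ⇒ [7, 52, 139]

All cut coordinates (distinct, sorted): [2, 7, 10, 22, 36, 40, 48, 52, 55, 67, 71, 75, 79, 87, 97, 127, 139, 142, 149]

Fragment lengths:
  2→7: 5 bp
  7→10: 3 bp
  10→22: 12 bp
  22→36: 14 bp
  36→40: 4 bp
  40→48: 8 bp
  48→52: 4 bp
  52→55: 3 bp
  55→67: 12 bp
  67→71: 4 bp
  71→75: 4 bp
  75→79: 4 bp
  79→87: 8 bp
  87→97: 10 bp
  97→127: 30 bp
  127→139: 12 bp
  139→142: 3 bp
  142→149: 7 bp
  149→2 (wrap): 153-149+2 = 6 bp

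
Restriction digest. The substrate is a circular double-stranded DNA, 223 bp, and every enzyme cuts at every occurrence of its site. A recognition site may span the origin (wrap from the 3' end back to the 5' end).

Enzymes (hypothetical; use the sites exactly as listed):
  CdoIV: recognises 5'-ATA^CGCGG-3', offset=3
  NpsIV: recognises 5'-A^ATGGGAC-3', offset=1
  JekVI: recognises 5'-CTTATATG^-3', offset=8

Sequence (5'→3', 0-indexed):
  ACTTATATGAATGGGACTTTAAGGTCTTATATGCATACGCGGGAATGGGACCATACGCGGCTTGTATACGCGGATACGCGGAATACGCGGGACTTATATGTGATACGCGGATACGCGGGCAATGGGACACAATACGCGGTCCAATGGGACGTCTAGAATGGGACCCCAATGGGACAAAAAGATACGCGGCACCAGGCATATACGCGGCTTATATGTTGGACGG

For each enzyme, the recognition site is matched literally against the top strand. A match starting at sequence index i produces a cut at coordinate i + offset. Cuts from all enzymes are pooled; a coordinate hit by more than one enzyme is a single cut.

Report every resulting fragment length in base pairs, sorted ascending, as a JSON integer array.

Per-enzyme occurrences:
  CdoIV (ATACGCGG, off=3): starts [34, 52, 65, 73, 82, 102, 110, 131, 181, 199] → cuts [37, 55, 68, 76, 85, 105, 113, 134, 184, 202]
  NpsIV (AATGGGAC, off=1): starts [9, 43, 120, 142, 156, 167] → cuts [10, 44, 121, 143, 157, 168]
  JekVI (CTTATATG, off=8): starts [1, 25, 92, 207] → cuts [9, 33, 100, 215]

Pooled cuts: [9, 10, 33, 37, 44, 55, 68, 76, 85, 100, 105, 113, 121, 134, 143, 157, 168, 184, 202, 215]

Fragment lengths:
  9→10: 1 bp
  10→33: 23 bp
  33→37: 4 bp
  37→44: 7 bp
  44→55: 11 bp
  55→68: 13 bp
  68→76: 8 bp
  76→85: 9 bp
  85→100: 15 bp
  100→105: 5 bp
  105→113: 8 bp
  113→121: 8 bp
  121→134: 13 bp
  134→143: 9 bp
  143→157: 14 bp
  157→168: 11 bp
  168→184: 16 bp
  184→202: 18 bp
  202→215: 13 bp
  215→9 (wrap): 223-215+9 = 17 bp

[1,4,5,7,8,8,8,9,9,11,11,13,13,13,14,15,16,17,18,23]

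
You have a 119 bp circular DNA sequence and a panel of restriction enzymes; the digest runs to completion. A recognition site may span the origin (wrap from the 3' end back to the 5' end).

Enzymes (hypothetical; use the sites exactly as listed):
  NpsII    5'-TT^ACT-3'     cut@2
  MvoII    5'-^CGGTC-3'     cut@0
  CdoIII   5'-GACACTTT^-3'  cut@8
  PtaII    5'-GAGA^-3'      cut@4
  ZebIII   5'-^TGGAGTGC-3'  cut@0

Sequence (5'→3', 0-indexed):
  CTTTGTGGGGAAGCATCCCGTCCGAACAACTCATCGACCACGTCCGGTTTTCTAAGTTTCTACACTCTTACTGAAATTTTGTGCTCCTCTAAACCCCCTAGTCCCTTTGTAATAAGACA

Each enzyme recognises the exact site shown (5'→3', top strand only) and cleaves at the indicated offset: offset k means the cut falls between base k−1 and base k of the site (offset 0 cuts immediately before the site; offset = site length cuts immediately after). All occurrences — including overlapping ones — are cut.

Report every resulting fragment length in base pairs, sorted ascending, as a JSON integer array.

[54,65]

Scan for sites:
  NpsII TTACT/2: at [67] ⇒ [69]
  MvoII (CGGTC, off=0): no sites
  CdoIII GACACTTT/8: at [115] ⇒ [4]
  PtaII (GAGA, off=4): no sites
  ZebIII (TGGAGTGC, off=0): no sites

Pooled cuts: [4, 69]

Fragment lengths:
  4→69: 65 bp
  69→4 (wrap): 119-69+4 = 54 bp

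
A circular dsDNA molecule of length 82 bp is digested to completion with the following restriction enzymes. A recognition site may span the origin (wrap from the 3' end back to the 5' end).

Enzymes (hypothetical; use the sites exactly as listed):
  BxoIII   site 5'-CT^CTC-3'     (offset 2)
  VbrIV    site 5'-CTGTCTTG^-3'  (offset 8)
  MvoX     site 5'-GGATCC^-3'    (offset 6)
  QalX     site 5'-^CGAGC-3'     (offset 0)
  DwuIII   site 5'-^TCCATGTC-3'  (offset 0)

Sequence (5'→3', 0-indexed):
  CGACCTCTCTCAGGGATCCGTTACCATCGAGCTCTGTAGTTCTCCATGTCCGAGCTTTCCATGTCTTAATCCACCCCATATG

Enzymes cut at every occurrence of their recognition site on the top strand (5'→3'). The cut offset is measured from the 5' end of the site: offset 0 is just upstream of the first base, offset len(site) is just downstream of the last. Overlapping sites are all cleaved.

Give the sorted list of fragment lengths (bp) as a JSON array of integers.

[2,7,8,8,11,15,31]

Per-enzyme occurrences:
  BxoIII (CTCTC, off=2): starts [4, 6] → cuts [6, 8]
  VbrIV (CTGTCTTG, off=8): no sites
  MvoX (GGATCC, off=6): starts [13] → cuts [19]
  QalX (CGAGC, off=0): starts [27, 50] → cuts [27, 50]
  DwuIII (TCCATGTC, off=0): starts [42, 57] → cuts [42, 57]

Pooled cuts: [6, 8, 19, 27, 42, 50, 57]

Fragment lengths:
  6→8: 2 bp
  8→19: 11 bp
  19→27: 8 bp
  27→42: 15 bp
  42→50: 8 bp
  50→57: 7 bp
  57→6 (wrap): 82-57+6 = 31 bp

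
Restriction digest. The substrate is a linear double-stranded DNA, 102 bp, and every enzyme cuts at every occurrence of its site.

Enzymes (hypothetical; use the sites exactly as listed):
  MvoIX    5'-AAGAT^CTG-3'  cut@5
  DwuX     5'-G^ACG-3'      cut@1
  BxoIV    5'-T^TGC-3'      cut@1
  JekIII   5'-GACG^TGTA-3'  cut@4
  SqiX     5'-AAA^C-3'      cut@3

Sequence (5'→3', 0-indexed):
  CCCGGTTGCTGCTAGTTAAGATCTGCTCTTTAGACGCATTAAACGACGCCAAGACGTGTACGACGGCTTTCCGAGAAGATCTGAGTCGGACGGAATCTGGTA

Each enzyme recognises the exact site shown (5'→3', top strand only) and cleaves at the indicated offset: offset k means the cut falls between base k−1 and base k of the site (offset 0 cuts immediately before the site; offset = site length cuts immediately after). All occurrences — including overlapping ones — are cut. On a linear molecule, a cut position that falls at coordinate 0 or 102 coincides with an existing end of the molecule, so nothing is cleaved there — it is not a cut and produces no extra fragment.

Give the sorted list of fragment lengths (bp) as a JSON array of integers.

[2,3,6,6,8,9,10,11,13,16,18]

Per-enzyme occurrences:
  MvoIX AAGATCTG/5: at [17, 75] ⇒ [22, 80]
  DwuX GACG/1: at [32, 44, 52, 61, 88] ⇒ [33, 45, 53, 62, 89]
  BxoIV TTGC/1: at [5] ⇒ [6]
  JekIII GACGTGTA/4: at [52] ⇒ [56]
  SqiX AAAC/3: at [40] ⇒ [43]

Pooled cuts: [6, 22, 33, 43, 45, 53, 56, 62, 80, 89]

Fragments:
  [0,6): 6 bp
  [6,22): 16 bp
  [22,33): 11 bp
  [33,43): 10 bp
  [43,45): 2 bp
  [45,53): 8 bp
  [53,56): 3 bp
  [56,62): 6 bp
  [62,80): 18 bp
  [80,89): 9 bp
  [89,102): 13 bp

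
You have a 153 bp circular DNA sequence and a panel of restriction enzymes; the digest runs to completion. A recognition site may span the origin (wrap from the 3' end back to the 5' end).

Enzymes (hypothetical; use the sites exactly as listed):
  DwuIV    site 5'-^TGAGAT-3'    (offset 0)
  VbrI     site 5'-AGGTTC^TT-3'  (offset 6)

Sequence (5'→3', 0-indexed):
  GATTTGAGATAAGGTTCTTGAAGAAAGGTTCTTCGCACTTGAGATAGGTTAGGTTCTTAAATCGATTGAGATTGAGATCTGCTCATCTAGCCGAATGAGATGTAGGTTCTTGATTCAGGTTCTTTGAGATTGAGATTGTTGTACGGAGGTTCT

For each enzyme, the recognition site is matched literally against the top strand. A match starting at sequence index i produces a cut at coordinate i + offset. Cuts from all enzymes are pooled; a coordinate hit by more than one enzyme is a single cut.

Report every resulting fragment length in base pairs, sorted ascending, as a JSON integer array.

Site scan:
  DwuIV (TGAGAT, off=0): starts [4, 39, 66, 72, 95, 124, 130] → cuts [4, 39, 66, 72, 95, 124, 130]
  VbrI (AGGTTCTT, off=6): starts [11, 25, 50, 103, 116] → cuts [17, 31, 56, 109, 122]

Pooled cuts: [4, 17, 31, 39, 56, 66, 72, 95, 109, 122, 124, 130]

Fragment lengths:
  4→17: 13 bp
  17→31: 14 bp
  31→39: 8 bp
  39→56: 17 bp
  56→66: 10 bp
  66→72: 6 bp
  72→95: 23 bp
  95→109: 14 bp
  109→122: 13 bp
  122→124: 2 bp
  124→130: 6 bp
  130→4 (wrap): 153-130+4 = 27 bp

[2,6,6,8,10,13,13,14,14,17,23,27]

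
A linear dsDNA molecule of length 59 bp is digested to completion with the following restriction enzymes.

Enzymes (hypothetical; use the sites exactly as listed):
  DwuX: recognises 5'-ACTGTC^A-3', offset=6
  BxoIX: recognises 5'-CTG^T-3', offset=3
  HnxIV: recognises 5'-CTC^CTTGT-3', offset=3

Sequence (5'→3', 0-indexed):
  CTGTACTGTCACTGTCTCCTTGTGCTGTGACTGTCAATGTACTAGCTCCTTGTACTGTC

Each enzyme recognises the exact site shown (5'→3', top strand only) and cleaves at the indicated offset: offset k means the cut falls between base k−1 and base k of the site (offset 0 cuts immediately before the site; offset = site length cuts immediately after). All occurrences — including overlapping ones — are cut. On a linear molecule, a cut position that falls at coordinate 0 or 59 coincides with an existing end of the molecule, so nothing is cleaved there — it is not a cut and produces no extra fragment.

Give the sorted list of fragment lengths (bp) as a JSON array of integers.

[2,2,2,3,4,4,5,6,9,9,13]

Site scan:
  DwuX ACTGTCA/6: at [4, 29] ⇒ [10, 35]
  BxoIX CTGT/3: at [0, 5, 11, 24, 30, 54] ⇒ [3, 8, 14, 27, 33, 57]
  HnxIV CTCCTTGT/3: at [15, 45] ⇒ [18, 48]

All cut coordinates (distinct, sorted): [3, 8, 10, 14, 18, 27, 33, 35, 48, 57]

Fragments:
  [0,3): 3 bp
  [3,8): 5 bp
  [8,10): 2 bp
  [10,14): 4 bp
  [14,18): 4 bp
  [18,27): 9 bp
  [27,33): 6 bp
  [33,35): 2 bp
  [35,48): 13 bp
  [48,57): 9 bp
  [57,59): 2 bp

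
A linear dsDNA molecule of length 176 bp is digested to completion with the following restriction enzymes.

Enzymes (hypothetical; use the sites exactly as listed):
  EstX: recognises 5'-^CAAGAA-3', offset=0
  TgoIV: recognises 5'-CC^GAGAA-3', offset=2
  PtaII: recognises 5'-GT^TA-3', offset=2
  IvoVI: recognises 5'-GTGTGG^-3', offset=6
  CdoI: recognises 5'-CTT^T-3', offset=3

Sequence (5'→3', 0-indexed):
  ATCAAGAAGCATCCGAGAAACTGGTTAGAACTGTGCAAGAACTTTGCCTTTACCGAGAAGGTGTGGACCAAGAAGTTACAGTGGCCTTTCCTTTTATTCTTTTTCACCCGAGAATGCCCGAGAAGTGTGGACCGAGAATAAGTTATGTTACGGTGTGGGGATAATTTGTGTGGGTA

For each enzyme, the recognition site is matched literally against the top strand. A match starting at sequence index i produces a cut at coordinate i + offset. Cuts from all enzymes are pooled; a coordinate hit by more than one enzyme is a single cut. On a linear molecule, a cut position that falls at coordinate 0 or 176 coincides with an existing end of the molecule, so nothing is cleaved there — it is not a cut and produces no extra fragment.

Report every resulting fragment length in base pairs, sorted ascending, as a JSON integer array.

[2,2,3,3,4,5,5,6,8,8,8,9,10,10,10,10,11,11,12,12,12,15]

Per-enzyme occurrences:
  EstX (CAAGAA, off=0): starts [2, 35, 68] → cuts [2, 35, 68]
  TgoIV (CCGAGAA, off=2): starts [12, 52, 107, 117, 131] → cuts [14, 54, 109, 119, 133]
  PtaII (GTTA, off=2): starts [23, 74, 141, 146] → cuts [25, 76, 143, 148]
  IvoVI (GTGTGG, off=6): starts [60, 124, 152, 167] → cuts [66, 130, 158, 173]
  CdoI (CTTT, off=3): starts [41, 47, 85, 90, 98] → cuts [44, 50, 88, 93, 101]

All cut coordinates (distinct, sorted): [2, 14, 25, 35, 44, 50, 54, 66, 68, 76, 88, 93, 101, 109, 119, 130, 133, 143, 148, 158, 173]

Fragment lengths:
  [0,2): 2 bp
  [2,14): 12 bp
  [14,25): 11 bp
  [25,35): 10 bp
  [35,44): 9 bp
  [44,50): 6 bp
  [50,54): 4 bp
  [54,66): 12 bp
  [66,68): 2 bp
  [68,76): 8 bp
  [76,88): 12 bp
  [88,93): 5 bp
  [93,101): 8 bp
  [101,109): 8 bp
  [109,119): 10 bp
  [119,130): 11 bp
  [130,133): 3 bp
  [133,143): 10 bp
  [143,148): 5 bp
  [148,158): 10 bp
  [158,173): 15 bp
  [173,176): 3 bp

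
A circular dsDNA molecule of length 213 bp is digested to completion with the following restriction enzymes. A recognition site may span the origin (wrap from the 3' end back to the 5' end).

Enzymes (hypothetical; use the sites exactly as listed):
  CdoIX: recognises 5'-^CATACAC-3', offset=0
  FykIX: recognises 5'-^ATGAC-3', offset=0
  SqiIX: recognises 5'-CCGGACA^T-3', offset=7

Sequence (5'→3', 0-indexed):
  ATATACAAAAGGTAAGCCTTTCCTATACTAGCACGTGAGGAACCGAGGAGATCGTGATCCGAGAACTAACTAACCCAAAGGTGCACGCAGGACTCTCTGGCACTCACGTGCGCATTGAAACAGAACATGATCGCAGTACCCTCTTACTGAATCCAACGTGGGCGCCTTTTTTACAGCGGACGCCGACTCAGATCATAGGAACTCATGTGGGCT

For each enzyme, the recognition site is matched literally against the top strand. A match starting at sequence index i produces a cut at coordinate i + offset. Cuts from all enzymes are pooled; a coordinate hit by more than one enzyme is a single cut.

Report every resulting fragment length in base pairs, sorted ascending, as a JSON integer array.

Site scan:
  CdoIX (CATACAC, off=0): no sites
  FykIX (ATGAC, off=0): no sites
  SqiIX (CCGGACAT, off=7): no sites

Pooled cuts: ∅

Fragments:
  no cuts → one circular fragment of 213 bp

[213]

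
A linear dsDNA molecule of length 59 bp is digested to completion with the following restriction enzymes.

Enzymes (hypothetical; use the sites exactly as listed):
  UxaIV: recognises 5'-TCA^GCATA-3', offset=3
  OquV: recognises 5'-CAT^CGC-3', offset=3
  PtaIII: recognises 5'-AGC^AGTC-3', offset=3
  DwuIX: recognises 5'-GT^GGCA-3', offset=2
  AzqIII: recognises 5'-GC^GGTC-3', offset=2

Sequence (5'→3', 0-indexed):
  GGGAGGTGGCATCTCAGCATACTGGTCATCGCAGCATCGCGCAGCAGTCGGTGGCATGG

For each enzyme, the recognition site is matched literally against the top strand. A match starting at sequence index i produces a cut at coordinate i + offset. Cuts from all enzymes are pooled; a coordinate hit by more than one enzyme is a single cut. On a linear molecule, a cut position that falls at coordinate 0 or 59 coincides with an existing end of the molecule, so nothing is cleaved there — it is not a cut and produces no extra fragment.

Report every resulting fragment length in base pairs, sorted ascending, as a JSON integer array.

Per-enzyme occurrences:
  UxaIV TCAGCATA/3: at [13] ⇒ [16]
  OquV CATCGC/3: at [26, 34] ⇒ [29, 37]
  PtaIII AGCAGTC/3: at [42] ⇒ [45]
  DwuIX GTGGCA/2: at [5, 50] ⇒ [7, 52]
  AzqIII (GCGGTC, off=2): no sites

All cut coordinates (distinct, sorted): [7, 16, 29, 37, 45, 52]

Fragment lengths:
  [0,7): 7 bp
  [7,16): 9 bp
  [16,29): 13 bp
  [29,37): 8 bp
  [37,45): 8 bp
  [45,52): 7 bp
  [52,59): 7 bp

[7,7,7,8,8,9,13]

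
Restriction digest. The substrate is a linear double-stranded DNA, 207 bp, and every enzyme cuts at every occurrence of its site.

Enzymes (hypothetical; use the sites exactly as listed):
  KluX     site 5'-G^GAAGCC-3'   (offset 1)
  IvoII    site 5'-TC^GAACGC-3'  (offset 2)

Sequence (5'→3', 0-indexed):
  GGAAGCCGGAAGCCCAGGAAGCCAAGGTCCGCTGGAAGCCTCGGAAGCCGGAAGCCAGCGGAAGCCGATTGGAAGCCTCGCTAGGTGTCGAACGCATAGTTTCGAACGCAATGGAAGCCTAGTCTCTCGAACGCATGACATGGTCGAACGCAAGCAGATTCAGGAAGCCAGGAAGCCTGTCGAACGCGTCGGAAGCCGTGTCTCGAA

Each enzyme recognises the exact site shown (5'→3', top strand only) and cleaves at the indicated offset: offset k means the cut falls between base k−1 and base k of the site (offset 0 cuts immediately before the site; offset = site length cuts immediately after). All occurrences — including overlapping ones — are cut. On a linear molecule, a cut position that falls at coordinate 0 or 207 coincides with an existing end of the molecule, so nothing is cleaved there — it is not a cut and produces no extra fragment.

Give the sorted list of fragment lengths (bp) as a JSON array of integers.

Per-enzyme occurrences:
  KluX (GGAAGCC, off=1): starts [0, 7, 16, 33, 42, 49, 59, 70, 112, 162, 170, 190] → cuts [1, 8, 17, 34, 43, 50, 60, 71, 113, 163, 171, 191]
  IvoII (TCGAACGC, off=2): starts [87, 101, 126, 143, 179] → cuts [89, 103, 128, 145, 181]

Pooled cuts: [1, 8, 17, 34, 43, 50, 60, 71, 89, 103, 113, 128, 145, 163, 171, 181, 191]

Fragments:
  [0,1): 1 bp
  [1,8): 7 bp
  [8,17): 9 bp
  [17,34): 17 bp
  [34,43): 9 bp
  [43,50): 7 bp
  [50,60): 10 bp
  [60,71): 11 bp
  [71,89): 18 bp
  [89,103): 14 bp
  [103,113): 10 bp
  [113,128): 15 bp
  [128,145): 17 bp
  [145,163): 18 bp
  [163,171): 8 bp
  [171,181): 10 bp
  [181,191): 10 bp
  [191,207): 16 bp

[1,7,7,8,9,9,10,10,10,10,11,14,15,16,17,17,18,18]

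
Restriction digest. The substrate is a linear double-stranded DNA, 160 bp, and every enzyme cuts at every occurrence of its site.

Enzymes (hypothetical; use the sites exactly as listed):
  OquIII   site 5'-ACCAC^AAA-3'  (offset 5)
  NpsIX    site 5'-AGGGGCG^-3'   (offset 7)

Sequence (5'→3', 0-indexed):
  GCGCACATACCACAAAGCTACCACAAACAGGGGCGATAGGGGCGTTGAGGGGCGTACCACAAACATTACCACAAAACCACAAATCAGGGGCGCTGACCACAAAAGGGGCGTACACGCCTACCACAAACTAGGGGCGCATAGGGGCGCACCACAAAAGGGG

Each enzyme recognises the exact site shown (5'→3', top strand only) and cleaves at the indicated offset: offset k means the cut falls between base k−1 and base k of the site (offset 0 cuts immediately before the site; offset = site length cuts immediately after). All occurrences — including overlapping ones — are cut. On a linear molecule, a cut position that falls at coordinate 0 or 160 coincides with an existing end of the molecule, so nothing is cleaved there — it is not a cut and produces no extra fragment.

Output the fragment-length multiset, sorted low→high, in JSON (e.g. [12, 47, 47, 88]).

[6,6,8,8,8,9,10,10,10,11,11,12,12,12,13,14]

Site scan:
  OquIII ACCACAAA/5: at [8, 19, 55, 67, 75, 95, 119, 147] ⇒ [13, 24, 60, 72, 80, 100, 124, 152]
  NpsIX AGGGGCG/7: at [28, 37, 47, 85, 103, 129, 139] ⇒ [35, 44, 54, 92, 110, 136, 146]

All cut coordinates (distinct, sorted): [13, 24, 35, 44, 54, 60, 72, 80, 92, 100, 110, 124, 136, 146, 152]

Fragments:
  [0,13): 13 bp
  [13,24): 11 bp
  [24,35): 11 bp
  [35,44): 9 bp
  [44,54): 10 bp
  [54,60): 6 bp
  [60,72): 12 bp
  [72,80): 8 bp
  [80,92): 12 bp
  [92,100): 8 bp
  [100,110): 10 bp
  [110,124): 14 bp
  [124,136): 12 bp
  [136,146): 10 bp
  [146,152): 6 bp
  [152,160): 8 bp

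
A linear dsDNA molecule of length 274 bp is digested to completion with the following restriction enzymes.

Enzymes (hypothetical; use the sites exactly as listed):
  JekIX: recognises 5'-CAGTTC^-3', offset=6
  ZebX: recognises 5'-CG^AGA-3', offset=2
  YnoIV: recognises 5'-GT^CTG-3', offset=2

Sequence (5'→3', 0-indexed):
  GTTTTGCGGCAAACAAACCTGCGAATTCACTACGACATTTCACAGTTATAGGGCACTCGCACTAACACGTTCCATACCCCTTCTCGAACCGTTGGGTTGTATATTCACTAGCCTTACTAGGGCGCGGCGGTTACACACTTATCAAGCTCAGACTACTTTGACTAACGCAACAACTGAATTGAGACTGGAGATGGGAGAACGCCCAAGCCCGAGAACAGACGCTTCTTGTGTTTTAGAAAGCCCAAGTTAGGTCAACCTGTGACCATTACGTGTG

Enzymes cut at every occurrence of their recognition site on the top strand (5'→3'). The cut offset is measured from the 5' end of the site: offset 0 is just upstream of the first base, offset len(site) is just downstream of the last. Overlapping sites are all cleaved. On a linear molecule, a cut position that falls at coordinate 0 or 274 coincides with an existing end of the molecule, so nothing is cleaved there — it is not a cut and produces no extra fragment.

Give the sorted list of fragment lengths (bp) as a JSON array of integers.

Per-enzyme occurrences:
  JekIX (CAGTTC, off=6): no sites
  ZebX CGAGA/2: at [209] ⇒ [211]
  YnoIV (GTCTG, off=2): no sites

All cut coordinates (distinct, sorted): [211]

Fragment lengths:
  [0,211): 211 bp
  [211,274): 63 bp

[63,211]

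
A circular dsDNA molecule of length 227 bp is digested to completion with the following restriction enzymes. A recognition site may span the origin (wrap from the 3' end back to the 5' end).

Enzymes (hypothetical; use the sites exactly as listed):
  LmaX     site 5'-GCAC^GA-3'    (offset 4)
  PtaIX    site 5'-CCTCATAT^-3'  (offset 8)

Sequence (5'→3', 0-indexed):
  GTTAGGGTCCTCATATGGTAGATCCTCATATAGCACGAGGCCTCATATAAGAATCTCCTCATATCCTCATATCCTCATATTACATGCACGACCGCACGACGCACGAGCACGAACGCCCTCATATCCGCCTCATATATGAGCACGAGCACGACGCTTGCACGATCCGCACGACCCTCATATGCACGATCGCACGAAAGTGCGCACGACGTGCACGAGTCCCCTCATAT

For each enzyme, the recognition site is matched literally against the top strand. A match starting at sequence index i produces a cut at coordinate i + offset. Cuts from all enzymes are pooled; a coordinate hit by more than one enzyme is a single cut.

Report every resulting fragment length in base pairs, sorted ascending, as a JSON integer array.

Site scan:
  LmaX (GCACGA, off=4): starts [32, 85, 93, 100, 106, 139, 145, 156, 165, 180, 188, 200, 209] → cuts [36, 89, 97, 104, 110, 143, 149, 160, 169, 184, 192, 204, 213]
  PtaIX (CCTCATAT, off=8): starts [8, 23, 40, 56, 64, 72, 116, 127, 172, 219] → cuts [0, 16, 31, 48, 64, 72, 80, 124, 135, 180]

All cut coordinates (distinct, sorted): [0, 16, 31, 36, 48, 64, 72, 80, 89, 97, 104, 110, 124, 135, 143, 149, 160, 169, 180, 184, 192, 204, 213]

Fragments:
  0→16: 16 bp
  16→31: 15 bp
  31→36: 5 bp
  36→48: 12 bp
  48→64: 16 bp
  64→72: 8 bp
  72→80: 8 bp
  80→89: 9 bp
  89→97: 8 bp
  97→104: 7 bp
  104→110: 6 bp
  110→124: 14 bp
  124→135: 11 bp
  135→143: 8 bp
  143→149: 6 bp
  149→160: 11 bp
  160→169: 9 bp
  169→180: 11 bp
  180→184: 4 bp
  184→192: 8 bp
  192→204: 12 bp
  204→213: 9 bp
  213→0 (wrap): 227-213+0 = 14 bp

[4,5,6,6,7,8,8,8,8,8,9,9,9,11,11,11,12,12,14,14,15,16,16]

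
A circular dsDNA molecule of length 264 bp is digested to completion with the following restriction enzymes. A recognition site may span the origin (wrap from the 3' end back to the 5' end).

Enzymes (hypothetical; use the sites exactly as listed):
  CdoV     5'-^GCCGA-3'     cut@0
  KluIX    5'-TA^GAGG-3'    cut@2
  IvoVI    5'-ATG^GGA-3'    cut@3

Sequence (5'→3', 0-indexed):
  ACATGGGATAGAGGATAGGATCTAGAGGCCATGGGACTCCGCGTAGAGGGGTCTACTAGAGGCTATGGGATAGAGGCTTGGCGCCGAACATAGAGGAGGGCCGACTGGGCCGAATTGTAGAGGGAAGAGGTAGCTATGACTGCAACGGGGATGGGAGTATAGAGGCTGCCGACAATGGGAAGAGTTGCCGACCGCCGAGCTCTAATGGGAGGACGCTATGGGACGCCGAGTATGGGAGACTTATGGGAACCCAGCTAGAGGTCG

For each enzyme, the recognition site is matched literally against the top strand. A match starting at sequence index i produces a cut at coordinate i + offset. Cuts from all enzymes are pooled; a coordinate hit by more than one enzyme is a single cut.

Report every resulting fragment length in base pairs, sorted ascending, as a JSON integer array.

Site scan:
  CdoV (GCCGA, off=0): starts [82, 99, 108, 167, 186, 193, 224] → cuts [82, 99, 108, 167, 186, 193, 224]
  KluIX (TAGAGG, off=2): starts [8, 22, 43, 56, 70, 90, 117, 159, 255] → cuts [10, 24, 45, 58, 72, 92, 119, 161, 257]
  IvoVI (ATGGGA, off=3): starts [2, 30, 64, 150, 174, 204, 217, 231, 242] → cuts [5, 33, 67, 153, 177, 207, 220, 234, 245]

All cut coordinates (distinct, sorted): [5, 10, 24, 33, 45, 58, 67, 72, 82, 92, 99, 108, 119, 153, 161, 167, 177, 186, 193, 207, 220, 224, 234, 245, 257]

Fragments:
  5→10: 5 bp
  10→24: 14 bp
  24→33: 9 bp
  33→45: 12 bp
  45→58: 13 bp
  58→67: 9 bp
  67→72: 5 bp
  72→82: 10 bp
  82→92: 10 bp
  92→99: 7 bp
  99→108: 9 bp
  108→119: 11 bp
  119→153: 34 bp
  153→161: 8 bp
  161→167: 6 bp
  167→177: 10 bp
  177→186: 9 bp
  186→193: 7 bp
  193→207: 14 bp
  207→220: 13 bp
  220→224: 4 bp
  224→234: 10 bp
  234→245: 11 bp
  245→257: 12 bp
  257→5 (wrap): 264-257+5 = 12 bp

[4,5,5,6,7,7,8,9,9,9,9,10,10,10,10,11,11,12,12,12,13,13,14,14,34]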